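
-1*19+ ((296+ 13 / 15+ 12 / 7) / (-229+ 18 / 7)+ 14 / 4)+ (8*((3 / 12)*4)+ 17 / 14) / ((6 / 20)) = 4625161 / 332850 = 13.90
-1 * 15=-15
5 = 5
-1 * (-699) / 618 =233 / 206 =1.13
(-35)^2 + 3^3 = 1252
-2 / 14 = -1 / 7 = -0.14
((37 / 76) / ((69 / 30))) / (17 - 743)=-185 / 634524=-0.00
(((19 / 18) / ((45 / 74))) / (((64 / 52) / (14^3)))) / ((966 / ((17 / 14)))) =1087541 / 223560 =4.86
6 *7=42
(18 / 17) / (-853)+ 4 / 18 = 28840 / 130509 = 0.22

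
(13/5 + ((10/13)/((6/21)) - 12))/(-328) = 109/5330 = 0.02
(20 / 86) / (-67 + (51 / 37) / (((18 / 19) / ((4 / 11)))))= -12210 / 3489923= -0.00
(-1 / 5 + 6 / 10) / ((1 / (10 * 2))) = 8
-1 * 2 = -2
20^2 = 400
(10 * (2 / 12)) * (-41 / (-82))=5 / 6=0.83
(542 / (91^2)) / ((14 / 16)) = 4336 / 57967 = 0.07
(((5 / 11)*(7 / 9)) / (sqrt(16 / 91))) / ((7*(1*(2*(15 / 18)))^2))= sqrt(91) / 220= 0.04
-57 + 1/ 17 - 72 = -2192/ 17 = -128.94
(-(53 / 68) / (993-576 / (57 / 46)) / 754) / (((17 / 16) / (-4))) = 8056 / 1093343355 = 0.00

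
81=81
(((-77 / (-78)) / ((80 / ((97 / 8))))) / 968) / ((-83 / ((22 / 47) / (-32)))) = 0.00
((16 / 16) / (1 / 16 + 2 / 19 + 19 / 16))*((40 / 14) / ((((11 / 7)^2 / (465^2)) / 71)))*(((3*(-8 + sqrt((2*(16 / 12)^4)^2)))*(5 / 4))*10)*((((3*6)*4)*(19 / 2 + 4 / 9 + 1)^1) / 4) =-6078249465400000 / 37389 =-162567853256.31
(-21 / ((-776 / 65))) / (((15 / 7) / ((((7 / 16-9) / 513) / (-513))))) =0.00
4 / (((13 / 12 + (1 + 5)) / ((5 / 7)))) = 48 / 119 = 0.40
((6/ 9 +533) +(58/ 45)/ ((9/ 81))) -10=8029/ 15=535.27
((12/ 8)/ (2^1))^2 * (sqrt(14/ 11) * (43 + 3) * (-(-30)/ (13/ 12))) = 9315 * sqrt(154)/ 143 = 808.36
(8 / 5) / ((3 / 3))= 8 / 5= 1.60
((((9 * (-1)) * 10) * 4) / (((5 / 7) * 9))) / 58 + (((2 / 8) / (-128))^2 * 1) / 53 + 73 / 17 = 22799450605 / 6849560576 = 3.33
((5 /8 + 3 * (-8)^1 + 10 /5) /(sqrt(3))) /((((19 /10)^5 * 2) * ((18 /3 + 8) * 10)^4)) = -15 * sqrt(3) /40051292288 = -0.00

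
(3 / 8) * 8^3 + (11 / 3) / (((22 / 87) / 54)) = 975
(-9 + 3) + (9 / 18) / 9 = -107 / 18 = -5.94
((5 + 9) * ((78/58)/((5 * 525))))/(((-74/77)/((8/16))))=-1001/268250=-0.00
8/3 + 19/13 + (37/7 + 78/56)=11801/1092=10.81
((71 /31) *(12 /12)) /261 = 71 /8091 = 0.01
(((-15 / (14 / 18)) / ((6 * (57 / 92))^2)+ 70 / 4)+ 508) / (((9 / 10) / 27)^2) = 1191970650 / 2527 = 471693.97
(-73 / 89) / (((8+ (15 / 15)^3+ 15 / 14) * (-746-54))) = 511 / 5019600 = 0.00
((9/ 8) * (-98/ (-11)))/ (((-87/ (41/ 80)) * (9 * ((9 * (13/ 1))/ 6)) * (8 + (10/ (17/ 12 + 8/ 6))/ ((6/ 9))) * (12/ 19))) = -38171/ 964154880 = -0.00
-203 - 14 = -217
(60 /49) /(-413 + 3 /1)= -6 /2009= -0.00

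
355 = 355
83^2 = 6889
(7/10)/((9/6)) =7/15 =0.47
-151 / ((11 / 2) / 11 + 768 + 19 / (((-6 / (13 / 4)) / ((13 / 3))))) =-10872 / 52121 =-0.21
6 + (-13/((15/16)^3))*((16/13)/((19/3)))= 2.93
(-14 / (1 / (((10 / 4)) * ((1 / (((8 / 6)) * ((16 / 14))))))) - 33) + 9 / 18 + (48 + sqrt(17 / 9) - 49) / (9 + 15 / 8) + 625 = 8 * sqrt(17) / 261 + 1585319 / 2784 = 569.57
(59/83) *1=59/83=0.71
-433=-433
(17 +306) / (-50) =-323 / 50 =-6.46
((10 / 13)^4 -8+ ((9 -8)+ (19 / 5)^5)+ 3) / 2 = 394.35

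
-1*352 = -352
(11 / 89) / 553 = 11 / 49217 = 0.00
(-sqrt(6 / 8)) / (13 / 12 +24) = -6*sqrt(3) / 301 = -0.03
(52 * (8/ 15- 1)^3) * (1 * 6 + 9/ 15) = -196196/ 5625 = -34.88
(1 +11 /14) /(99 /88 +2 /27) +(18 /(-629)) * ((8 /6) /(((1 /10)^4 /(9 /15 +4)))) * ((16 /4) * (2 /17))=-431987700 /523957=-824.47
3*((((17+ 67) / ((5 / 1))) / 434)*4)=0.46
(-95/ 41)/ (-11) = 95/ 451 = 0.21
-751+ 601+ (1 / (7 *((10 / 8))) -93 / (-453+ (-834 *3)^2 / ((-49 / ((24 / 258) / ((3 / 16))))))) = -235195519191 / 1569180935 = -149.88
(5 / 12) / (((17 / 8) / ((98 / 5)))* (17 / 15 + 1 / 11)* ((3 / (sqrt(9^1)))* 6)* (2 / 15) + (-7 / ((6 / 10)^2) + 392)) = 40425 / 36155642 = 0.00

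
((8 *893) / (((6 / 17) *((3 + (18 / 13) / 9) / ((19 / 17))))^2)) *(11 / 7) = 1198582814 / 105903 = 11317.74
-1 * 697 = -697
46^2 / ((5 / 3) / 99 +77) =314226 / 11437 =27.47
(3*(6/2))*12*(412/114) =390.32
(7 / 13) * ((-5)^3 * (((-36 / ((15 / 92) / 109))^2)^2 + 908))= -1467845431045090680212 / 65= -22582237400693702772.49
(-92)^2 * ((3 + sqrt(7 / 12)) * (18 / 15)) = 8464 * sqrt(21) / 5 + 152352 / 5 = 38227.78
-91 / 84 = -13 / 12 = -1.08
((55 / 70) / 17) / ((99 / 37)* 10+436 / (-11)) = -4477 / 1247596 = -0.00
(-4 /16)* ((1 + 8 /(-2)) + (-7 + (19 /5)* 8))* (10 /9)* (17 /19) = -289 /57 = -5.07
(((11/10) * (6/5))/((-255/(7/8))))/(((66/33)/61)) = -4697/34000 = -0.14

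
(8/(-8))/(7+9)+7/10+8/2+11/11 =451/80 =5.64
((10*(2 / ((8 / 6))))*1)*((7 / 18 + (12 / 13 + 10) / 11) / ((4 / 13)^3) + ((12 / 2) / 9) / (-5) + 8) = 3504097 / 4224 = 829.57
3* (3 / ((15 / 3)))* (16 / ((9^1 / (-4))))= -64 / 5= -12.80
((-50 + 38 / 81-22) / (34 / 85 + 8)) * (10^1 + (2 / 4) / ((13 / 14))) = -1984445 / 22113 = -89.74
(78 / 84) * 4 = 26 / 7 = 3.71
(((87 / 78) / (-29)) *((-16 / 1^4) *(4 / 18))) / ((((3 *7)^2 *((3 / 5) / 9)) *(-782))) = -40 / 6724809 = -0.00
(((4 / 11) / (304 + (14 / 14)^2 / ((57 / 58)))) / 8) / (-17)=-0.00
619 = 619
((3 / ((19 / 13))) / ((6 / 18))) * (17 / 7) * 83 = 165087 / 133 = 1241.26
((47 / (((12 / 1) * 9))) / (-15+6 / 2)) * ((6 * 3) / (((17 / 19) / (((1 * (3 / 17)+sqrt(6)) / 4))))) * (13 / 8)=-11609 * sqrt(6) / 39168-11609 / 221952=-0.78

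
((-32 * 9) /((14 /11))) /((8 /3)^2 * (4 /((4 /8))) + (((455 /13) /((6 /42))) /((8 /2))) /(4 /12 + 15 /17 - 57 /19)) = -741312 /73913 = -10.03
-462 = -462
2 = 2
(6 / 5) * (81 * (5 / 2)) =243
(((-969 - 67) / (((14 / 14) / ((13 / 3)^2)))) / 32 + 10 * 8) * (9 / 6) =-38011 / 48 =-791.90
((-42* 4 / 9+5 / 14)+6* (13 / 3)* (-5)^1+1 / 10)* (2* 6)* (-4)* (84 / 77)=2987904 / 385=7760.79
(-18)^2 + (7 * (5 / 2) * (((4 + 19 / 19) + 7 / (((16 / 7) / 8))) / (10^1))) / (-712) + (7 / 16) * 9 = 1867519 / 5696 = 327.86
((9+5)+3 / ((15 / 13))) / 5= 83 / 25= 3.32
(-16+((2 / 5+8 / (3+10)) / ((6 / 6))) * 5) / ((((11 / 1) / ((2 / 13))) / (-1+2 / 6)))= 568 / 5577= 0.10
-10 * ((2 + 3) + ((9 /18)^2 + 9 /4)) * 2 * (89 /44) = -6675 /22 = -303.41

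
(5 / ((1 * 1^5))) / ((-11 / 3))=-15 / 11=-1.36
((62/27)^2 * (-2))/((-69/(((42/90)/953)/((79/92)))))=0.00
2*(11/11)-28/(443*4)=879/443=1.98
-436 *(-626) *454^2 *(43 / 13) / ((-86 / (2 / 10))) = -28128238288 / 65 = -432742127.51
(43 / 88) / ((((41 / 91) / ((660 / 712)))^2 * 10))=176261085 / 852172864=0.21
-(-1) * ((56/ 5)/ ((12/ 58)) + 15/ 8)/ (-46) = -6721/ 5520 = -1.22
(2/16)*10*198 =495/2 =247.50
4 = 4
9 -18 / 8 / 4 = 135 / 16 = 8.44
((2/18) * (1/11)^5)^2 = 0.00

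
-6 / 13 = -0.46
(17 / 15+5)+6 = 182 / 15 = 12.13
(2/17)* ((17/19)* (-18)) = -36/19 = -1.89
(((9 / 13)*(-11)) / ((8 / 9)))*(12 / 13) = -2673 / 338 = -7.91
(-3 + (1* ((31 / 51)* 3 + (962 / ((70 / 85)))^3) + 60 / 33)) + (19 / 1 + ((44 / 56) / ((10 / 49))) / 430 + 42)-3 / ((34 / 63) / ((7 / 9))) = 51721742200781221 / 32447800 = 1593998428.27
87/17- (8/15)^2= 18487/3825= 4.83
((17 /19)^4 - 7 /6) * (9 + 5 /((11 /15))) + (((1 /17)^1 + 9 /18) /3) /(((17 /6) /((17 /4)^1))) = -783493523 /97480108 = -8.04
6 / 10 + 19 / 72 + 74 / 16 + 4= 427 / 45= 9.49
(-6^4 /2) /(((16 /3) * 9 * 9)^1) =-3 /2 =-1.50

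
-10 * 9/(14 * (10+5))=-3/7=-0.43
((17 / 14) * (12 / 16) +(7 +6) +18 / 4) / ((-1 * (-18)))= 1031 / 1008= 1.02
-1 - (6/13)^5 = -379069/371293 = -1.02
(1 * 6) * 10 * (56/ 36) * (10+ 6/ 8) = 3010/ 3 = 1003.33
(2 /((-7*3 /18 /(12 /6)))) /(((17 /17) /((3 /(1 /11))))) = -792 /7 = -113.14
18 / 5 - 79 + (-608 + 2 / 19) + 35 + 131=-49143 / 95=-517.29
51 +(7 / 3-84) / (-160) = 4945 / 96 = 51.51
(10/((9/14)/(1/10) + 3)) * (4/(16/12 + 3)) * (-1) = -140/143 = -0.98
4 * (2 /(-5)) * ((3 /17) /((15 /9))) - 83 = -35347 /425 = -83.17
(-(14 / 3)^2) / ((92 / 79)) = -3871 / 207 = -18.70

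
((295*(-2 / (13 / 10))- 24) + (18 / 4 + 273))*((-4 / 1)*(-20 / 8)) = -26045 / 13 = -2003.46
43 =43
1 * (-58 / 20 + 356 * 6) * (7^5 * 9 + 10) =3226804363 / 10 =322680436.30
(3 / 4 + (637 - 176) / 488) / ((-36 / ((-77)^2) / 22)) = -53936113 / 8784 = -6140.27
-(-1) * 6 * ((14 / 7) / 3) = 4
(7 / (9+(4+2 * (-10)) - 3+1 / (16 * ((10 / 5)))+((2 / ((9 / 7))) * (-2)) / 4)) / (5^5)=-2016 / 9671875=-0.00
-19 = -19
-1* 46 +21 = -25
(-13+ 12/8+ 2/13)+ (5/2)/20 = -1167/104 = -11.22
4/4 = 1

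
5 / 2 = 2.50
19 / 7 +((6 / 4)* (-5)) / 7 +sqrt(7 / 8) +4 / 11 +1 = sqrt(14) / 4 +463 / 154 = 3.94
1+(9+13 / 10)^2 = 10709 / 100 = 107.09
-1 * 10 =-10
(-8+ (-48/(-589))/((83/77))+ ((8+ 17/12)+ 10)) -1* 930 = -538837049/586644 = -918.51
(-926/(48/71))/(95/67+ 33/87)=-63872239/83808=-762.13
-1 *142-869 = -1011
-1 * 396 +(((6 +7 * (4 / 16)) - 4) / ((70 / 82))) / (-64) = -709755 / 1792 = -396.07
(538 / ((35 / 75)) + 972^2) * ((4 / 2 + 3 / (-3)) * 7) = 6621558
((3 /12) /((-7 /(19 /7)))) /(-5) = 0.02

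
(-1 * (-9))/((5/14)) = 126/5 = 25.20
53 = 53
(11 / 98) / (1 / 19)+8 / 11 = 3083 / 1078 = 2.86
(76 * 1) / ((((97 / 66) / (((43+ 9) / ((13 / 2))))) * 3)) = 13376 / 97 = 137.90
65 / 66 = 0.98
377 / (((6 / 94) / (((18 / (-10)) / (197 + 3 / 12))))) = -70876 / 1315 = -53.90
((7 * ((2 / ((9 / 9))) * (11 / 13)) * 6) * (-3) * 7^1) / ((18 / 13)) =-1078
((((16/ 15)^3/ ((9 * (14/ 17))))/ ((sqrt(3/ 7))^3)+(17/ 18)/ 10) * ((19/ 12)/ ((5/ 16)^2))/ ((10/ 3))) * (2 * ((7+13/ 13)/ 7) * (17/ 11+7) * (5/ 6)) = 1943168/ 259875+15918432256 * sqrt(21)/ 1578740625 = 53.68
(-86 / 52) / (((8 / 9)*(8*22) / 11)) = -387 / 3328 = -0.12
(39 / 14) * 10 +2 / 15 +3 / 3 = 3044 / 105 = 28.99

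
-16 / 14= -8 / 7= -1.14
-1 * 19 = -19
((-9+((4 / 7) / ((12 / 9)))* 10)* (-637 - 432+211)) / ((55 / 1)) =2574 / 35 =73.54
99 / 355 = 0.28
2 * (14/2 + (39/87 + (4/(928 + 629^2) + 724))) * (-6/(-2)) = 50472130464/11500501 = 4388.69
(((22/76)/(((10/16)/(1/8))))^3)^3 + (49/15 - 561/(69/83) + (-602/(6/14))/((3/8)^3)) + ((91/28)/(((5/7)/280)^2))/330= -170577148967895727576177968337/6612838990585047000000000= -25794.84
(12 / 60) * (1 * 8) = 1.60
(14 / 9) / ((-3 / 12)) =-56 / 9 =-6.22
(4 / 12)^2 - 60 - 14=-665 / 9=-73.89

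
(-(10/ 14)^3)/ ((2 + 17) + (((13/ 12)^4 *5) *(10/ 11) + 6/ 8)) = -14256000/ 1017500239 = -0.01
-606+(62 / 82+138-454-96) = -41707 / 41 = -1017.24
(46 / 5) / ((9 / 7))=322 / 45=7.16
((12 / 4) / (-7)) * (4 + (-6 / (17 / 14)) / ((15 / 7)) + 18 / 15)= -738 / 595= -1.24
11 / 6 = 1.83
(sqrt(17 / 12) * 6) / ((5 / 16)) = 16 * sqrt(51) / 5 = 22.85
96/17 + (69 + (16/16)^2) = 1286/17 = 75.65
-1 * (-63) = 63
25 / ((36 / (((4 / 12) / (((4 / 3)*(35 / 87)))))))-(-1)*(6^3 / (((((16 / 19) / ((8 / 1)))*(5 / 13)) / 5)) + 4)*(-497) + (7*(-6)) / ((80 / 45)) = -4455354353 / 336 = -13259983.19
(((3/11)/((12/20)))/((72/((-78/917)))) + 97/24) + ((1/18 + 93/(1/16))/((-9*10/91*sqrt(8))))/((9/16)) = 326103/80696 - 487487*sqrt(2)/729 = -941.65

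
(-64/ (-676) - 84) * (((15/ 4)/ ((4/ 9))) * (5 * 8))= -4785750/ 169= -28318.05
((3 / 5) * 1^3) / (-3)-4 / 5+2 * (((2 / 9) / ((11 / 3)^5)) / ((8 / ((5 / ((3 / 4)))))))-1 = -322012 / 161051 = -2.00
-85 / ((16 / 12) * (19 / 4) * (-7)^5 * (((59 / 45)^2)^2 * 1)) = 1045659375 / 3869473240213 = 0.00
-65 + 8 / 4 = -63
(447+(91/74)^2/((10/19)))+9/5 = 24733627/54760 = 451.67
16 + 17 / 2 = 24.50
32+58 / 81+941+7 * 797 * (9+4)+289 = 5976967 / 81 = 73789.72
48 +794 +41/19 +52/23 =846.42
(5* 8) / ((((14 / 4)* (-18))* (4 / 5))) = -50 / 63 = -0.79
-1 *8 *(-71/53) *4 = 2272/53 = 42.87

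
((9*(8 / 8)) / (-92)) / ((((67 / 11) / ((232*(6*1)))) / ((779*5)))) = -134190540 / 1541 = -87080.17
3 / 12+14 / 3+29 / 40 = 677 / 120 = 5.64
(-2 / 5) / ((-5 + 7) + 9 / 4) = -8 / 85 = -0.09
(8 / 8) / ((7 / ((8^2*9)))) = 576 / 7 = 82.29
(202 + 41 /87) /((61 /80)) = 265.54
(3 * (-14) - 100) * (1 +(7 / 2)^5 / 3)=-1200113 / 48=-25002.35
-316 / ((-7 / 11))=3476 / 7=496.57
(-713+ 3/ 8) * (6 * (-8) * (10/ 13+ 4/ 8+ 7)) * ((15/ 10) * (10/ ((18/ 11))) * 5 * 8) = 1348286500/ 13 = 103714346.15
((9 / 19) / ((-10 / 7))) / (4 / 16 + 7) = -126 / 2755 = -0.05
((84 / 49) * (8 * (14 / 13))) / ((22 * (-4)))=-24 / 143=-0.17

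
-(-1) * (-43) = -43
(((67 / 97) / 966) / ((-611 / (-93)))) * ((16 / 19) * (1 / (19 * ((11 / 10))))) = 166160 / 37891230377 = 0.00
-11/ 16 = -0.69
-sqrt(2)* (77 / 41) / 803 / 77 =-sqrt(2) / 32923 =-0.00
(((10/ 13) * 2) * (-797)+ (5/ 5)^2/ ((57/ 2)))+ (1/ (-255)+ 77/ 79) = -1225.15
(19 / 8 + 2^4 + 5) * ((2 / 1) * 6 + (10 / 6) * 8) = 3553 / 6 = 592.17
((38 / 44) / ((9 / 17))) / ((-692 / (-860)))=69445 / 34254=2.03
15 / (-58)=-0.26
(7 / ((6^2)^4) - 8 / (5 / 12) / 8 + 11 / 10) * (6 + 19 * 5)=-1102664369 / 8398080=-131.30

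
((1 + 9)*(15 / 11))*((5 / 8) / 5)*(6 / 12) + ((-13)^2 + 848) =89571 / 88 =1017.85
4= 4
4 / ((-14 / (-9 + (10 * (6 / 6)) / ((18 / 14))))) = 22 / 63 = 0.35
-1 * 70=-70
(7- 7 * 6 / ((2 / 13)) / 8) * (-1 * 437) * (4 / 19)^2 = 9982 / 19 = 525.37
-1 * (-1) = 1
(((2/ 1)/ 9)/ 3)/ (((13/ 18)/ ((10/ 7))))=40/ 273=0.15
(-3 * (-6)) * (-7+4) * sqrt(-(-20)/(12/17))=-18 * sqrt(255)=-287.44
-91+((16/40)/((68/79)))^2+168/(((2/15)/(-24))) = -876559659/28900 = -30330.78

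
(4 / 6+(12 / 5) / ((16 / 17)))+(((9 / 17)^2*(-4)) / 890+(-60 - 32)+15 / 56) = -1912460729 / 21605640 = -88.52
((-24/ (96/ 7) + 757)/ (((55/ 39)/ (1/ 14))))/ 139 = 0.28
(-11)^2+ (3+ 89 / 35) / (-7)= 29451 / 245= 120.21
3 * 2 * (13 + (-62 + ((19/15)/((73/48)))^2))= -38613654/133225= -289.84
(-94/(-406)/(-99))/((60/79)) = -3713/1205820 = -0.00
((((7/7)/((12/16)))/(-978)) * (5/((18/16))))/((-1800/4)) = 8/594135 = 0.00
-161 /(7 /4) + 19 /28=-2557 /28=-91.32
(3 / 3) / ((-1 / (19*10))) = -190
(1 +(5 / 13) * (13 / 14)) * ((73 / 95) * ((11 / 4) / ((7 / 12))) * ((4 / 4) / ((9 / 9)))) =2409 / 490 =4.92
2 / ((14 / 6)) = 6 / 7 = 0.86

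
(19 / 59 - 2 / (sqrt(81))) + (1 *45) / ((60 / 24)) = 9611 / 531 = 18.10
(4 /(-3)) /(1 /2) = -8 /3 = -2.67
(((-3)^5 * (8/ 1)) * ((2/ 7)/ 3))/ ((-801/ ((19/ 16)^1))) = 171/ 623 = 0.27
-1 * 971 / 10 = -971 / 10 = -97.10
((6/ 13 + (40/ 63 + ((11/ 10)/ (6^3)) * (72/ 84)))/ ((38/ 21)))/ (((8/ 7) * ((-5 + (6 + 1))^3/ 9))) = 757323/ 1264640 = 0.60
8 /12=2 /3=0.67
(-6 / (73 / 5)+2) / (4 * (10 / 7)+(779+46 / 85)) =69020 / 34107571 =0.00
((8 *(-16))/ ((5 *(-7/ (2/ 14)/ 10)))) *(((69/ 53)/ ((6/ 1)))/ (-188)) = -736/ 122059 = -0.01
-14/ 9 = -1.56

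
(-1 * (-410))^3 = 68921000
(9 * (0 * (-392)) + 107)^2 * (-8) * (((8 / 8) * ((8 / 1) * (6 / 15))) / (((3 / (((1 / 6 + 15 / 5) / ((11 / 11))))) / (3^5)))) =-375893568 / 5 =-75178713.60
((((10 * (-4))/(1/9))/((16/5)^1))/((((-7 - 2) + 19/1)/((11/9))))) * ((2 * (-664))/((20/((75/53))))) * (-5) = -6459.91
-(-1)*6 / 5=6 / 5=1.20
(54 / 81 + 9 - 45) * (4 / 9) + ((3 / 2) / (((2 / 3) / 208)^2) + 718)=3961394 / 27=146718.30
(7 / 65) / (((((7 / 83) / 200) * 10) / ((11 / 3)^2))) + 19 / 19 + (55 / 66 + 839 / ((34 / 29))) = 2109934 / 1989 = 1060.80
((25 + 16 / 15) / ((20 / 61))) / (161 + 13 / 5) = 23851 / 49080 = 0.49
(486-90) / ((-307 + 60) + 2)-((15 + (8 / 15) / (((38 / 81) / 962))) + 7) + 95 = -4758613 / 4655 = -1022.26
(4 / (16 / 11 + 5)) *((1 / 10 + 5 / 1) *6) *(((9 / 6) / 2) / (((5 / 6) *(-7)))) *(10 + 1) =-333234 / 12425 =-26.82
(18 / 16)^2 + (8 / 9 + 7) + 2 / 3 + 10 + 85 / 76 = 229163 / 10944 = 20.94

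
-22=-22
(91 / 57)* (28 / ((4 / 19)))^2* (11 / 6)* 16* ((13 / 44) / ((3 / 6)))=4405492 / 9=489499.11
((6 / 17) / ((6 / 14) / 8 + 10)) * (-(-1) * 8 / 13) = 2688 / 124423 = 0.02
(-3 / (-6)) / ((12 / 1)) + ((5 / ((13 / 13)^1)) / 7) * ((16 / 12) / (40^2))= 71 / 1680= 0.04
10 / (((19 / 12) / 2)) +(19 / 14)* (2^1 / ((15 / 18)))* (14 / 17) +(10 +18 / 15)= 8564 / 323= 26.51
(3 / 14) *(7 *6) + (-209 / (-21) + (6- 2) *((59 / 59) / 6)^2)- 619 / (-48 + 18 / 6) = 3446 / 105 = 32.82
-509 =-509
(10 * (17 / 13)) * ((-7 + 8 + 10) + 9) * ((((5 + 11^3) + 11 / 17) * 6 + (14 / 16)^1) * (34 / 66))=463599775 / 429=1080652.16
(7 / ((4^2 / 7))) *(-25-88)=-346.06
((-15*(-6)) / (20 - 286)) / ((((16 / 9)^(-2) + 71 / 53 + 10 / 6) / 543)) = -55.29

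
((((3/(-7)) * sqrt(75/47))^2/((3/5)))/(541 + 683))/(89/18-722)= -0.00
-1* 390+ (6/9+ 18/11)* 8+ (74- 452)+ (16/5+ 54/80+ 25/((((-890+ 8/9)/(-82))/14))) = -713.42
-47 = -47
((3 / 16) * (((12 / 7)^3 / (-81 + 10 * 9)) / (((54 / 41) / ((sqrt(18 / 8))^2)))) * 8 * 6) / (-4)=-738 / 343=-2.15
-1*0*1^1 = 0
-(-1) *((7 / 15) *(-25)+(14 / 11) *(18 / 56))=-743 / 66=-11.26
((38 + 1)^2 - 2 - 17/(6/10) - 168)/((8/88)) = 43648/3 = 14549.33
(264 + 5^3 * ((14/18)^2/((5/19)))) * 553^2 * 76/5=1037941433956/405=2562818355.45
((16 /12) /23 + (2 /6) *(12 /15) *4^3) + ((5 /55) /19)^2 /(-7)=1806471091 /105489615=17.12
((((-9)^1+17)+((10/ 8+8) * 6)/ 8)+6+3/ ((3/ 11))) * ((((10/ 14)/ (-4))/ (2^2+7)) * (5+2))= -2555/ 704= -3.63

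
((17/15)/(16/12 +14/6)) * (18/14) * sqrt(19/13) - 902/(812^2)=-451/329672 +153 * sqrt(247)/5005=0.48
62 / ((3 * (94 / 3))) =31 / 47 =0.66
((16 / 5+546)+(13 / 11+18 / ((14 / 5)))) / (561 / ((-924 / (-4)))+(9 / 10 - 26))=-428744 / 17457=-24.56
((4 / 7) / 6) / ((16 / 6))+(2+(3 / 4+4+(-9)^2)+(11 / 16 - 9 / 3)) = 9573 / 112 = 85.47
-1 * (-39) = 39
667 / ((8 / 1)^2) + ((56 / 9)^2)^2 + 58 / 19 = 12066249121 / 7978176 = 1512.41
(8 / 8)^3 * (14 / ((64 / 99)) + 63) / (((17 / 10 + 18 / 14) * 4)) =94815 / 13376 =7.09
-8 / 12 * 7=-14 / 3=-4.67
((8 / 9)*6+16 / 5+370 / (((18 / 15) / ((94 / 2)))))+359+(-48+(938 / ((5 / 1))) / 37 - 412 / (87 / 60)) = 15592978 / 1073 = 14532.13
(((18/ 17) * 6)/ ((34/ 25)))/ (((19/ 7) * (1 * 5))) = 1890/ 5491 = 0.34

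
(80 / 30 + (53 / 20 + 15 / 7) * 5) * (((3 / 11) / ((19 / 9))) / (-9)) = -0.38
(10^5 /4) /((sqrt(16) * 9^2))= 77.16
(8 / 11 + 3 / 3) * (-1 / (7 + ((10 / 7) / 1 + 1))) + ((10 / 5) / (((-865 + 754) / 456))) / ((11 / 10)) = -205561 / 26862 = -7.65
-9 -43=-52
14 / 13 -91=-89.92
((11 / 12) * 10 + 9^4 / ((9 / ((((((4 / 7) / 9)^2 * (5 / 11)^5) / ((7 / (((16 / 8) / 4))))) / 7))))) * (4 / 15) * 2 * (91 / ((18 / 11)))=110598486986 / 406770903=271.89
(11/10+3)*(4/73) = 82/365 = 0.22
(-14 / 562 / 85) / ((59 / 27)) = -0.00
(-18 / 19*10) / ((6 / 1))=-30 / 19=-1.58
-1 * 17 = -17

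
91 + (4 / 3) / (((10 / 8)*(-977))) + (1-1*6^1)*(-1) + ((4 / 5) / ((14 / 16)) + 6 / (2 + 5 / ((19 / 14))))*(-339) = -23462309 / 41034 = -571.78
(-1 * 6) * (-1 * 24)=144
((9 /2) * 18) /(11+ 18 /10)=405 /64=6.33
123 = 123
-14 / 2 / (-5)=7 / 5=1.40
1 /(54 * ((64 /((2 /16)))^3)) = 1 /7247757312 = 0.00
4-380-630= -1006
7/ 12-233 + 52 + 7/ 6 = -717/ 4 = -179.25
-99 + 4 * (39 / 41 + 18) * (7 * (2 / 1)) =39453 / 41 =962.27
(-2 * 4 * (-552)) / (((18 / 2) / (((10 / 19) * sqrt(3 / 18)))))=7360 * sqrt(6) / 171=105.43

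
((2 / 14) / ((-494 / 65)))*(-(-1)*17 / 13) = -85 / 3458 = -0.02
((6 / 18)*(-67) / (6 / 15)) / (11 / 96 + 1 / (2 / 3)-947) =5360 / 90757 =0.06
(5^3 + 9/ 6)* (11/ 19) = 2783/ 38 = 73.24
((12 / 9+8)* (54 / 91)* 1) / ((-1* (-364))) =18 / 1183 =0.02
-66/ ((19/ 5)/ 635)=-209550/ 19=-11028.95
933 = 933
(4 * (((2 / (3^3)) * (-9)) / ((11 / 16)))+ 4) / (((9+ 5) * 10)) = 0.00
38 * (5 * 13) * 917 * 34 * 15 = 1155144900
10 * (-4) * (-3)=120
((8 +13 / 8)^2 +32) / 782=7977 / 50048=0.16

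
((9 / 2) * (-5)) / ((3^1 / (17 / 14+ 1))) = -465 / 28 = -16.61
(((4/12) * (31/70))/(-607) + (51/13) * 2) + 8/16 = 6915046/828555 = 8.35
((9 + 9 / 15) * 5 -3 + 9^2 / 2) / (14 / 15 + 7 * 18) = 2565 / 3808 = 0.67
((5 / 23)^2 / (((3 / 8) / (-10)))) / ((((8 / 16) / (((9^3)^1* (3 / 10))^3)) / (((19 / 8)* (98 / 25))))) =-3246196277331 / 13225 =-245459075.79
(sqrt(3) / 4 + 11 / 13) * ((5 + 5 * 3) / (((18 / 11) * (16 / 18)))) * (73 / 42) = 4015 * sqrt(3) / 672 + 44165 / 2184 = 30.57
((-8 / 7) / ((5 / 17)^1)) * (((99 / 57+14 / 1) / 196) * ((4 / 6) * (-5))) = 20332 / 19551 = 1.04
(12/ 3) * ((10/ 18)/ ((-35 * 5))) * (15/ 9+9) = -128/ 945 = -0.14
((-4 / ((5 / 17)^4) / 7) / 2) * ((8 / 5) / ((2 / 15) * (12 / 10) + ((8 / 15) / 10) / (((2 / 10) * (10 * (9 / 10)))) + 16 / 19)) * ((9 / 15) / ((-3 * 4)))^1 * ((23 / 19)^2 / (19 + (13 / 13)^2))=0.22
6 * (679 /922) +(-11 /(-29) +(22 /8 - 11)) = -184601 /53476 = -3.45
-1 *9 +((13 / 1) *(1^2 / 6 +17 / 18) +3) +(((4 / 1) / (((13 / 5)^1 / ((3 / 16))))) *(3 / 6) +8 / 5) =47683 / 4680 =10.19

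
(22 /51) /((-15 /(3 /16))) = -11 /2040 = -0.01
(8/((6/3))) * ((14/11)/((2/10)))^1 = 280/11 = 25.45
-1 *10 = -10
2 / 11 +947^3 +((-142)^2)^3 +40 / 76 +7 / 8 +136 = 13709175175070063 / 1672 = 8199267449204.58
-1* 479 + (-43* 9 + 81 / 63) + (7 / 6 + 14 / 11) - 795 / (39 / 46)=-10810603 / 6006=-1799.97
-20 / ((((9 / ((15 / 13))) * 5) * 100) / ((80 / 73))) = -16 / 2847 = -0.01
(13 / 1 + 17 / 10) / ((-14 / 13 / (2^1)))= -273 / 10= -27.30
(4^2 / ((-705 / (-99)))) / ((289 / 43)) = 22704 / 67915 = 0.33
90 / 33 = 30 / 11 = 2.73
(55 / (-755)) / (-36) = 11 / 5436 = 0.00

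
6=6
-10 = -10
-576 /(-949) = 576 /949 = 0.61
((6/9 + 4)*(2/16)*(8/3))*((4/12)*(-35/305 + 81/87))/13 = 0.03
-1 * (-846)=846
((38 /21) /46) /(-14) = -0.00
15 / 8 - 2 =-1 / 8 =-0.12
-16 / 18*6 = -5.33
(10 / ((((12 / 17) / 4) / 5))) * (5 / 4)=2125 / 6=354.17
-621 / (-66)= 9.41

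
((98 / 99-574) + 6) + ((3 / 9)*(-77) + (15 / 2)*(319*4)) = 888755 / 99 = 8977.32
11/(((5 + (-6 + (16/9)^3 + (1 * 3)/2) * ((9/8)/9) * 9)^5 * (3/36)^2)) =5791354969059753984/35105244892972221551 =0.16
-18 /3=-6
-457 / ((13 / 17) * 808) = -7769 / 10504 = -0.74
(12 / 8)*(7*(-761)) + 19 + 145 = -15653 / 2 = -7826.50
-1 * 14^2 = -196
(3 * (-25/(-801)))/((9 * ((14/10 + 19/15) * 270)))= 0.00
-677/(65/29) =-302.05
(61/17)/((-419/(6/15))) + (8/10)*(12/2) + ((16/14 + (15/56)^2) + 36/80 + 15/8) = 931056503/111688640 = 8.34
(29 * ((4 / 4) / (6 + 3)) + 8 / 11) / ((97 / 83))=32453 / 9603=3.38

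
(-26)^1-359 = -385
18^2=324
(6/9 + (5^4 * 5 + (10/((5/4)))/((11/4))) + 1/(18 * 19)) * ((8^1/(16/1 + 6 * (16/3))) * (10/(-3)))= -58848565/33858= -1738.10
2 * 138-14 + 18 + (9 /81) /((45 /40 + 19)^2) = 65320984 /233289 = 280.00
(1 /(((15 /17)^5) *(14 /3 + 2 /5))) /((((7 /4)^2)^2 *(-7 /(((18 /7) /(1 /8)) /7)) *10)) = -726966784 /440080790625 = -0.00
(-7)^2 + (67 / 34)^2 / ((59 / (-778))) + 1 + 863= 29388905 / 34102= 861.79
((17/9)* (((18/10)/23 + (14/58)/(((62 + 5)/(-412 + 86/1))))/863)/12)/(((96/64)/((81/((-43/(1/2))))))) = 4164031/33167282020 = 0.00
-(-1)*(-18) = -18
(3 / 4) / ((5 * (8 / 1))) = 3 / 160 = 0.02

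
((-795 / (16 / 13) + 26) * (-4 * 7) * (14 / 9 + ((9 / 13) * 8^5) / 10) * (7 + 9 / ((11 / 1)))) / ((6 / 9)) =152497839641 / 330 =462114665.58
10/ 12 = 5/ 6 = 0.83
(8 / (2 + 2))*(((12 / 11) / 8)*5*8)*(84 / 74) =5040 / 407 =12.38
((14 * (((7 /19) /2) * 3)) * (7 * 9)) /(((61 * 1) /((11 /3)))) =33957 /1159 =29.30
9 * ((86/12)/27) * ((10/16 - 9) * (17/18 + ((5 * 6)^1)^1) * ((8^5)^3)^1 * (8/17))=-14115240006318555136/1377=-10250718958837004.46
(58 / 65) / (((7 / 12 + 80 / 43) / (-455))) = -209496 / 1261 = -166.13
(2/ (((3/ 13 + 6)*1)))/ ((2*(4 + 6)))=13/ 810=0.02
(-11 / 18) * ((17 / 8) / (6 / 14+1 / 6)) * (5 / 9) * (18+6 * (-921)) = 66759 / 10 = 6675.90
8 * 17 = 136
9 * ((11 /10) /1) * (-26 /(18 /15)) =-429 /2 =-214.50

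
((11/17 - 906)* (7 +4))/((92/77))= -13036177/1564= -8335.15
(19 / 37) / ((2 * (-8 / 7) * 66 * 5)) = -133 / 195360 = -0.00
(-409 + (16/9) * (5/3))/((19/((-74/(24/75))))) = 533725/108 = 4941.90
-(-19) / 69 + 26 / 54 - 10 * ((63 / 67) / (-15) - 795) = 330833222 / 41607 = 7951.38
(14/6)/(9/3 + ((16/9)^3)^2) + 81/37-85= -82.74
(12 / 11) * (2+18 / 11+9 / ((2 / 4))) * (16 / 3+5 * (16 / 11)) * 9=3564288 / 1331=2677.90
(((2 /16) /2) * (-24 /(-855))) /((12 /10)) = 0.00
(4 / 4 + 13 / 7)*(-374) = -7480 / 7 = -1068.57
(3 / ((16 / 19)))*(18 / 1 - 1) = 969 / 16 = 60.56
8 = 8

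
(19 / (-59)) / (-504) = 19 / 29736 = 0.00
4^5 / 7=1024 / 7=146.29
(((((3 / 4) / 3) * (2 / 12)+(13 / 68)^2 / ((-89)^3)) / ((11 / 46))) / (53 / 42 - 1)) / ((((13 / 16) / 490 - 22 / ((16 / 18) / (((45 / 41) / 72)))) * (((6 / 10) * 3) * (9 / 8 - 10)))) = 105437018769740000 / 951004256684703309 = 0.11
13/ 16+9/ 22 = 1.22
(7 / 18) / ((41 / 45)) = 35 / 82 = 0.43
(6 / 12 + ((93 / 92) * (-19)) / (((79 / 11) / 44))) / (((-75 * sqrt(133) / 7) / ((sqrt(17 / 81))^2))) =7238549 * sqrt(133) / 419454450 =0.20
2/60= 1/30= 0.03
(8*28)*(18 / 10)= 2016 / 5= 403.20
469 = 469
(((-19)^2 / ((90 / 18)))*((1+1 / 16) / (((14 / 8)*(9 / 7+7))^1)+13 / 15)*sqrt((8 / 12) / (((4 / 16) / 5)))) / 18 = 1180831*sqrt(30) / 469800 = 13.77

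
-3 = -3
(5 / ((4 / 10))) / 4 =25 / 8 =3.12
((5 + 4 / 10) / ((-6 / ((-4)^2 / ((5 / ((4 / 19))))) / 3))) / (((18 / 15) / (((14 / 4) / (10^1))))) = -252 / 475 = -0.53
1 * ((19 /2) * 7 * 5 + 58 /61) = 333.45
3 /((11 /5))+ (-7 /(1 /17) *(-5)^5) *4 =16362515 /11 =1487501.36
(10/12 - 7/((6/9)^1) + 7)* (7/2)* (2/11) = -56/33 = -1.70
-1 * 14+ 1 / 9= -125 / 9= -13.89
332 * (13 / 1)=4316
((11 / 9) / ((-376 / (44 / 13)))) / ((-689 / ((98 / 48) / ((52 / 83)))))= 492107 / 9456872256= 0.00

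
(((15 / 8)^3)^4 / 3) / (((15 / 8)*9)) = 320361328125 / 8589934592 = 37.29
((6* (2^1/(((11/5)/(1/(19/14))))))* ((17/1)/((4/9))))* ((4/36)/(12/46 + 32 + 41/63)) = 5172930/9967001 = 0.52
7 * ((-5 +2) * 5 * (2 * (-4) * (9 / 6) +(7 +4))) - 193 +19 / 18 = -1565 / 18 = -86.94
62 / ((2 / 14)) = 434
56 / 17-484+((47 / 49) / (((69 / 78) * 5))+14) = -44687316 / 95795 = -466.49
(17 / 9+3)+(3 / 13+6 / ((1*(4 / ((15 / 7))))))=13651 / 1638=8.33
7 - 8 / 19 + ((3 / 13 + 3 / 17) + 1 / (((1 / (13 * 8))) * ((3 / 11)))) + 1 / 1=4904258 / 12597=389.32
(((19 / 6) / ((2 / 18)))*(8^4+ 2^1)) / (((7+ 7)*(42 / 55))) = 2141205 / 196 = 10924.52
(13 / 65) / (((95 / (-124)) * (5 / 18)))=-2232 / 2375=-0.94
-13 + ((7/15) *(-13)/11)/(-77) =-23582/1815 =-12.99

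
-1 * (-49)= 49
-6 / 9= -2 / 3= -0.67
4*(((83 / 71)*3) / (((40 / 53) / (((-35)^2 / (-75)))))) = -215551 / 710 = -303.59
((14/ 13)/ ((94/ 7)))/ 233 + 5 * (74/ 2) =185.00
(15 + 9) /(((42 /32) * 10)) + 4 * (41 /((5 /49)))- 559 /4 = 205699 /140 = 1469.28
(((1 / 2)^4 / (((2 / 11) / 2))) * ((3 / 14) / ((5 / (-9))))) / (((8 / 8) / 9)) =-2673 / 1120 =-2.39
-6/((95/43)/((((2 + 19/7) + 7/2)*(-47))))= 139449/133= 1048.49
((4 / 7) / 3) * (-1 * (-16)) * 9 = 192 / 7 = 27.43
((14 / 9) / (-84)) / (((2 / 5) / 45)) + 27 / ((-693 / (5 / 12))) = -2.10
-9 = -9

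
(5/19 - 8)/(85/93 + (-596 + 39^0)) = 13671/1049750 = 0.01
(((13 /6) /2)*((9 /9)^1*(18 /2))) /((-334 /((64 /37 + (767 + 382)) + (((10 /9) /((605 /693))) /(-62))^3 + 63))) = -69446674626303 /1960068815672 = -35.43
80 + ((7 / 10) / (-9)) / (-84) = 86401 / 1080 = 80.00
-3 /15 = -1 /5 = -0.20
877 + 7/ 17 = 14916/ 17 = 877.41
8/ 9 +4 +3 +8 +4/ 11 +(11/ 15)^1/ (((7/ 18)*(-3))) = 54137/ 3465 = 15.62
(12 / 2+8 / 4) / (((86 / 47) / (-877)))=-3834.33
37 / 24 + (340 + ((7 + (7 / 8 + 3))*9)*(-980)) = -2293823 / 24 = -95575.96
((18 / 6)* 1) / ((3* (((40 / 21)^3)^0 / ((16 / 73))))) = 16 / 73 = 0.22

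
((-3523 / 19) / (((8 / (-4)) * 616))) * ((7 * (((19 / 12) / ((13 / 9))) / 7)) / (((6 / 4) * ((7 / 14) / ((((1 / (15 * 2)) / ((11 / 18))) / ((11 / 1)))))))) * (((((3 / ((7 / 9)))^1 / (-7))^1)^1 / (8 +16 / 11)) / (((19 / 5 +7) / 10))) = -4065 / 69060992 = -0.00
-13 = -13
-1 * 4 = -4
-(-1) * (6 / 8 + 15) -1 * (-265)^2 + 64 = -280581 / 4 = -70145.25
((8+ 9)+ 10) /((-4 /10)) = -135 /2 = -67.50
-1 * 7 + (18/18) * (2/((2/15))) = 8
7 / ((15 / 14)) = 98 / 15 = 6.53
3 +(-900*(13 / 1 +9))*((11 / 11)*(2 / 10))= -3957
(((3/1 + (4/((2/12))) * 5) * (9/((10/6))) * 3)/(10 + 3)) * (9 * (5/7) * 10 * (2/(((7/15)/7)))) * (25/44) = 168125625/1001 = 167957.67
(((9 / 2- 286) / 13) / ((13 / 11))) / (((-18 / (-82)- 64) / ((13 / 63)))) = 253913 / 4283370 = 0.06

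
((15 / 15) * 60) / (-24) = -5 / 2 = -2.50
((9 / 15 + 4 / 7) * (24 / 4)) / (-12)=-41 / 70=-0.59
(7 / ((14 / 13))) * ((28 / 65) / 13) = 14 / 65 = 0.22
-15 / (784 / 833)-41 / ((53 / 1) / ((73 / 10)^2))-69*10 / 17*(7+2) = -152253127 / 360400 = -422.46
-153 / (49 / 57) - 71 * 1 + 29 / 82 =-998979 / 4018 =-248.63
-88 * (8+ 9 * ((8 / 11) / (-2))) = -416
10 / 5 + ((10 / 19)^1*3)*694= 20858 / 19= 1097.79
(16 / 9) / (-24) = -2 / 27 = -0.07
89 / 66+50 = 3389 / 66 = 51.35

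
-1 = -1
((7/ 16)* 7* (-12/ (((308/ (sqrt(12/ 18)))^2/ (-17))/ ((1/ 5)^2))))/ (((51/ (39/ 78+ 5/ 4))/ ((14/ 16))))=49/ 9292800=0.00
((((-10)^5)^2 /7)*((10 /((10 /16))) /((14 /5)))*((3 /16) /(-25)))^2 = 9000000000000000000 /2401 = 3748438150770512.29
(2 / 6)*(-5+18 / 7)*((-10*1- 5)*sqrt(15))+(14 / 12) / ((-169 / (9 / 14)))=47.02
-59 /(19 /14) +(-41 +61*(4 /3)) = -179 /57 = -3.14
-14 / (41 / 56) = -784 / 41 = -19.12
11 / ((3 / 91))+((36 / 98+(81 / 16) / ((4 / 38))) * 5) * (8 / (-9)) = 69551 / 588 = 118.28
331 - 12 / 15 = 330.20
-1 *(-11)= 11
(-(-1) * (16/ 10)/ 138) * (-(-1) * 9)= 12/ 115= 0.10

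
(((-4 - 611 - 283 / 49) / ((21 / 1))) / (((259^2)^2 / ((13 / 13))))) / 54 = -0.00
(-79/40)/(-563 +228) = 79/13400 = 0.01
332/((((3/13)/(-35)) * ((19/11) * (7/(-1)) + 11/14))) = 23263240/5223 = 4454.00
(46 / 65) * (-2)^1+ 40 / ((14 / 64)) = 82556 / 455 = 181.44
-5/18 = -0.28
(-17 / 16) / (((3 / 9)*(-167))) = 51 / 2672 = 0.02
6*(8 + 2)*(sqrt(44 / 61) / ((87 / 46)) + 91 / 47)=143.11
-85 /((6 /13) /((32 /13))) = -1360 /3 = -453.33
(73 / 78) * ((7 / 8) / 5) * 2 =511 / 1560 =0.33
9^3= 729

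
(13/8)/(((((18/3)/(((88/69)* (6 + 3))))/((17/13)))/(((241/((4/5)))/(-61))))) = -225335/11224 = -20.08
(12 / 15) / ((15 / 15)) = 4 / 5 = 0.80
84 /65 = 1.29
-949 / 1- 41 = -990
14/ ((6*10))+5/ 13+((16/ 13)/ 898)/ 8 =0.62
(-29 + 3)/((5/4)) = -104/5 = -20.80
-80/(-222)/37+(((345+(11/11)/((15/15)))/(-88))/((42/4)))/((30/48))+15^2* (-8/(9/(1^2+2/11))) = -374668948/1581195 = -236.95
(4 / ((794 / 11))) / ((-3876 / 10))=-55 / 384693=-0.00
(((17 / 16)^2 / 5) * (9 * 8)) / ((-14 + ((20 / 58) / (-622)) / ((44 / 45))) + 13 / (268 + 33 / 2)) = -146826244521 / 126040234600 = -1.16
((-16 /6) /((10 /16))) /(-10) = 0.43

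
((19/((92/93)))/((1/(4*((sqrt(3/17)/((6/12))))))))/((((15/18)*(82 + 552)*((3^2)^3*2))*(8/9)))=589*sqrt(51)/44620920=0.00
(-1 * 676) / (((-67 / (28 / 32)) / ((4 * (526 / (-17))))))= -1244516 / 1139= -1092.64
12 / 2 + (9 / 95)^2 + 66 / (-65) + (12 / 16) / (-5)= 2273097 / 469300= 4.84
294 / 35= 8.40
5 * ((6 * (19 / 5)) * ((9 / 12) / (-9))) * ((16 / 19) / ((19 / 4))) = -32 / 19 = -1.68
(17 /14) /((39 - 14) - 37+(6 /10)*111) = 85 /3822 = 0.02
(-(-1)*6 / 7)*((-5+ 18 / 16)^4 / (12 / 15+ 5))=33.32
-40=-40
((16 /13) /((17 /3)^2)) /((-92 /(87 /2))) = -1566 /86411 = -0.02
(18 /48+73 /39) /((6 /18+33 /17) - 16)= -11917 /72800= -0.16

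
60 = 60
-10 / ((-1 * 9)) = 10 / 9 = 1.11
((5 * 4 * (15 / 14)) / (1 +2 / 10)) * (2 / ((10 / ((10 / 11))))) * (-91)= -3250 / 11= -295.45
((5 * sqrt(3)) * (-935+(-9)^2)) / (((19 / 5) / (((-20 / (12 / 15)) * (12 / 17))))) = 6405000 * sqrt(3) / 323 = 34346.08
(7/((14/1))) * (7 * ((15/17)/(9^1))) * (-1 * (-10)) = 175/51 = 3.43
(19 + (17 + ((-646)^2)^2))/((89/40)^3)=11145769209088000/704969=15810296919.56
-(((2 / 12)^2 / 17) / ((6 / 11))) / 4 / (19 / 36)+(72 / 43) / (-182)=-322115 / 30333576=-0.01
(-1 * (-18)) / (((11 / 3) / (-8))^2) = 10368 / 121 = 85.69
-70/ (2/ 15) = -525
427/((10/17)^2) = 123403/100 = 1234.03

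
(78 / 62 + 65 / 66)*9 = 13767 / 682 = 20.19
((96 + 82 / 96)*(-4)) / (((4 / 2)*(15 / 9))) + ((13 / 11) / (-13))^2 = -562489 / 4840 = -116.22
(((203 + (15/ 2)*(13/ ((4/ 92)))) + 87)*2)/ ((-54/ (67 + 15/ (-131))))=-6273.61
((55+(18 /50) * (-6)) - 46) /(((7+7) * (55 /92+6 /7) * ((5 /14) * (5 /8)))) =880992 /585625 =1.50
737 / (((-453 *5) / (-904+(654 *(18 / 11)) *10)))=-7220992 / 2265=-3188.08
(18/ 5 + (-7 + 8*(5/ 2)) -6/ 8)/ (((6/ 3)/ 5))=317/ 8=39.62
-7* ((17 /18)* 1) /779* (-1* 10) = 595 /7011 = 0.08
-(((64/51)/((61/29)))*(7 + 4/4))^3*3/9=-3273436168192/90327769893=-36.24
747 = 747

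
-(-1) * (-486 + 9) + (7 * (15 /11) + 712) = 2690 /11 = 244.55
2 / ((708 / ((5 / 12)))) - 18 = -18.00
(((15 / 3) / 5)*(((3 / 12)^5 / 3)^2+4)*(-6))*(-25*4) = 943718425 / 393216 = 2400.00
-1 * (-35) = 35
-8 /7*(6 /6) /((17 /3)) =-24 /119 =-0.20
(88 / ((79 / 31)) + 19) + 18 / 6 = 56.53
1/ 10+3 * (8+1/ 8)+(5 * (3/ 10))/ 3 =999/ 40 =24.98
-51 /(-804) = 17 /268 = 0.06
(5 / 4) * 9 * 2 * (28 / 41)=630 / 41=15.37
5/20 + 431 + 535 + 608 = 1574.25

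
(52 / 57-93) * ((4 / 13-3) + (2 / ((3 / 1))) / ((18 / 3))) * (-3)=-1585198 / 2223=-713.09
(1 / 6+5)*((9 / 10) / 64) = 93 / 1280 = 0.07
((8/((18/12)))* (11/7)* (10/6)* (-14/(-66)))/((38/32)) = 1280/513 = 2.50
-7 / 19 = -0.37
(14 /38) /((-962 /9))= -63 /18278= -0.00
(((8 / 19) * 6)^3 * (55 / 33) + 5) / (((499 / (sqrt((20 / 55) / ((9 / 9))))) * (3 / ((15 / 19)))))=2186150 * sqrt(11) / 715331969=0.01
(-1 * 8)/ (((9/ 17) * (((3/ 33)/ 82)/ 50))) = -6133600/ 9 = -681511.11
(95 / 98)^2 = 9025 / 9604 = 0.94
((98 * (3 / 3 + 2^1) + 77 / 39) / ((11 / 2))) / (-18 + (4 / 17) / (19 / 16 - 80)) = -19034407 / 6367845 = -2.99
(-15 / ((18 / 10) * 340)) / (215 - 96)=-5 / 24276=-0.00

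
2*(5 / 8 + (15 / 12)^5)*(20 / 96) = 6275 / 4096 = 1.53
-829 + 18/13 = -10759/13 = -827.62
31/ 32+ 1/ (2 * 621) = 19267/ 19872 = 0.97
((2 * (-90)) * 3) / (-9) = 60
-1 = -1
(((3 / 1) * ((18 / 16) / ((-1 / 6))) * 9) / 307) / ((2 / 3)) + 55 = 132893 / 2456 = 54.11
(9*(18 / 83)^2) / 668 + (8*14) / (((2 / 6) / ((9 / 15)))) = 1159670349 / 5752315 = 201.60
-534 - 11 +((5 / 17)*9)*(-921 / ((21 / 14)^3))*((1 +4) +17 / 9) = -844745 / 153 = -5521.21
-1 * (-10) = 10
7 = 7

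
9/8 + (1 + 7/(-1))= -4.88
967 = 967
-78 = -78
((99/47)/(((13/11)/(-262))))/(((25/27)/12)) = -92443032/15275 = -6051.92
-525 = -525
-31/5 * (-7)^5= 521017/5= 104203.40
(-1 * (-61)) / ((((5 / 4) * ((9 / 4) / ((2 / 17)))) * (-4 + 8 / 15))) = -488 / 663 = -0.74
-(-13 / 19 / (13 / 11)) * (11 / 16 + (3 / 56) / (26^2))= 286319 / 719264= 0.40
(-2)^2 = 4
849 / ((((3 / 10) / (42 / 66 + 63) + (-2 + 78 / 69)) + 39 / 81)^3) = -69739143744627000000000 / 4628299201537225843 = -15067.99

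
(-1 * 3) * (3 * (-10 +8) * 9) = 162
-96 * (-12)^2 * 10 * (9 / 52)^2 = -699840 / 169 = -4141.07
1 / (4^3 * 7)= 1 / 448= 0.00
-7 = -7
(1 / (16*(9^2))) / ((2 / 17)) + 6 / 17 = 15841 / 44064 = 0.36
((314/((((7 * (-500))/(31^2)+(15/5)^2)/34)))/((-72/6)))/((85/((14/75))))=-2112278/5792625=-0.36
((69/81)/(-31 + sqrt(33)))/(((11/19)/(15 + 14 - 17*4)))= 5681*sqrt(33)/91872 + 176111/91872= 2.27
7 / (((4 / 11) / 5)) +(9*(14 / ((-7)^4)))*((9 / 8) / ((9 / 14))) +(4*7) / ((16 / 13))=11671 / 98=119.09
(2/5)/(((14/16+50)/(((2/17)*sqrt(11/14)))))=16*sqrt(154)/242165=0.00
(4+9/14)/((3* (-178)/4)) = -65/1869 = -0.03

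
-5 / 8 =-0.62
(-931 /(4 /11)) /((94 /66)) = -337953 /188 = -1797.62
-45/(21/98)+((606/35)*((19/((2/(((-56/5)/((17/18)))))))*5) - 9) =-847623/85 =-9972.04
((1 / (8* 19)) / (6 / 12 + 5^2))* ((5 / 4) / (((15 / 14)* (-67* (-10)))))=7 / 15581520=0.00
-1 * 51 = -51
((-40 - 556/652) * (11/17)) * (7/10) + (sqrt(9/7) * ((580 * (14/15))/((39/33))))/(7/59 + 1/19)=-512743/27710 + 357599 * sqrt(7)/312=3013.93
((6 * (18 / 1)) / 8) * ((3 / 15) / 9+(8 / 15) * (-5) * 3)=-1077 / 10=-107.70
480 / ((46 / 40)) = 9600 / 23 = 417.39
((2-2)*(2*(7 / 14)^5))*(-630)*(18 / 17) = 0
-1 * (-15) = 15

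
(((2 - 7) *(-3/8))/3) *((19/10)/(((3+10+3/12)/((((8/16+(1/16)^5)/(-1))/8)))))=-9961491/1778384896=-0.01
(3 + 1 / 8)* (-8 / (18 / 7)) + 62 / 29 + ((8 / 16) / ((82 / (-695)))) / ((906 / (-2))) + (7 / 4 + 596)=953634967 / 1615851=590.18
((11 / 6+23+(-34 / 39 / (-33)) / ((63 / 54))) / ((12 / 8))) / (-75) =-29857 / 135135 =-0.22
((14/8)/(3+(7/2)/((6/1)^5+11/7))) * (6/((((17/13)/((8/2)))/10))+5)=1221428705/11108038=109.96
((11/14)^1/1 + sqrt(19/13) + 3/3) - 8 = -87/14 + sqrt(247)/13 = -5.01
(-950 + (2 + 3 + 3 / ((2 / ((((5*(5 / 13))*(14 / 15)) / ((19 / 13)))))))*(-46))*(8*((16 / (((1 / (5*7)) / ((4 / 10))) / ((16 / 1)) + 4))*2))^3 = -167823957305589760 / 507887081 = -330435570.39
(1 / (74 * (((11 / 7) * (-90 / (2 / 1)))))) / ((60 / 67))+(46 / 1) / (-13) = -101104897 / 28571400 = -3.54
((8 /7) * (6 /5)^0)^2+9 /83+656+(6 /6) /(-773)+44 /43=89009432418 /135183013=658.44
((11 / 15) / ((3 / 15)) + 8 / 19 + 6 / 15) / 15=1279 / 4275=0.30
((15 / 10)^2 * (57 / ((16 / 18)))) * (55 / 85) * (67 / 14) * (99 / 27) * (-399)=-711170361 / 1088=-653649.23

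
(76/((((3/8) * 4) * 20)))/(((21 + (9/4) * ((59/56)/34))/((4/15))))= 1157632/36105075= 0.03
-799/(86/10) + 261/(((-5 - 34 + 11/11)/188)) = -1130867/817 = -1384.17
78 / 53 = 1.47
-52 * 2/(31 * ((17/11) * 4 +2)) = -572/1395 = -0.41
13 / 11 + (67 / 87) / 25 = 29012 / 23925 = 1.21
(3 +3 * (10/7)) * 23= 167.57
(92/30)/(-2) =-23/15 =-1.53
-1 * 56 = -56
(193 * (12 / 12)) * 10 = 1930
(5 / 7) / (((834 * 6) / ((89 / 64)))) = 445 / 2241792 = 0.00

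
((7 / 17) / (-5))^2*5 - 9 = -12956 / 1445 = -8.97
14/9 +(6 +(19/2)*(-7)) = -1061/18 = -58.94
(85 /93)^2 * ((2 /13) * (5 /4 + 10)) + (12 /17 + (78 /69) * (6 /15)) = 127192679 /48847630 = 2.60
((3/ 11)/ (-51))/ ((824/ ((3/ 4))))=-3/ 616352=-0.00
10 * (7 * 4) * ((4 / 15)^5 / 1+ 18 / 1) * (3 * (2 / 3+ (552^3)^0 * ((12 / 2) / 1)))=100807.55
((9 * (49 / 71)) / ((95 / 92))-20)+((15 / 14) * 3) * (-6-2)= -1874396 / 47215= -39.70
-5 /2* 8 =-20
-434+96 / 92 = -9958 / 23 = -432.96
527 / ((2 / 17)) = 8959 / 2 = 4479.50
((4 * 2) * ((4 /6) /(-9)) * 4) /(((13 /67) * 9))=-4288 /3159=-1.36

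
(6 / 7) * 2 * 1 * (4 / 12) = 4 / 7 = 0.57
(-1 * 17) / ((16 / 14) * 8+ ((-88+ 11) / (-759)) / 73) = -599403 / 322417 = -1.86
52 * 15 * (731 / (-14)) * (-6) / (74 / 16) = 13684320 / 259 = 52835.21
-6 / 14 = -3 / 7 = -0.43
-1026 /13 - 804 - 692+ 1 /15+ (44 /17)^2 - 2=-88486223 /56355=-1570.16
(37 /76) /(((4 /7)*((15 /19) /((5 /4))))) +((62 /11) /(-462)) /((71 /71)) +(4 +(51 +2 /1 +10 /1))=3704399 /54208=68.34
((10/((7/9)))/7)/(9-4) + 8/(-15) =-0.17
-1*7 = -7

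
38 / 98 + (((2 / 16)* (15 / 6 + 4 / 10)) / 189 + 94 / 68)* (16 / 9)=2.85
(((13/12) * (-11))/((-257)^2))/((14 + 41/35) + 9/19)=-95095/8246085552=-0.00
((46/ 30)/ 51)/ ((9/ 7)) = 161/ 6885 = 0.02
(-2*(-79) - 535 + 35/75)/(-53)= 5648/795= 7.10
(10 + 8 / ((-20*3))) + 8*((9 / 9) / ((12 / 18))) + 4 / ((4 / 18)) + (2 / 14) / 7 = 29317 / 735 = 39.89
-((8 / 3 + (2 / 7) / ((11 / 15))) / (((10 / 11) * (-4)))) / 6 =0.14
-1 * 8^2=-64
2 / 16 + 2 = 17 / 8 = 2.12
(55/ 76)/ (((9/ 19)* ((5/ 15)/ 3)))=55/ 4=13.75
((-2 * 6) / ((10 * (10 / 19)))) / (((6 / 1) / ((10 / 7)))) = -19 / 35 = -0.54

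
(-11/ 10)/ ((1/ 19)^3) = -75449/ 10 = -7544.90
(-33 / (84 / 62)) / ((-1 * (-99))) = -31 / 126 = -0.25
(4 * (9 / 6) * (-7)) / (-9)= 14 / 3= 4.67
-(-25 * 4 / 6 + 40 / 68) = 820 / 51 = 16.08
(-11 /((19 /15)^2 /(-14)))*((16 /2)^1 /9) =30800 /361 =85.32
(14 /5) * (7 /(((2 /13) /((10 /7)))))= 182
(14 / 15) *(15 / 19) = 14 / 19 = 0.74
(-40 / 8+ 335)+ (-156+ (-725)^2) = 525799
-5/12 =-0.42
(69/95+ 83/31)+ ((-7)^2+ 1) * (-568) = -83627976/2945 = -28396.60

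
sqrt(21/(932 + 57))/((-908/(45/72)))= -5 * sqrt(20769)/7184096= -0.00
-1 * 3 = -3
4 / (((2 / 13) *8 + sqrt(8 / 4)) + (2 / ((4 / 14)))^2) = 33956 / 426071 - 676 *sqrt(2) / 426071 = 0.08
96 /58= 48 /29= 1.66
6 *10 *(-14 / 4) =-210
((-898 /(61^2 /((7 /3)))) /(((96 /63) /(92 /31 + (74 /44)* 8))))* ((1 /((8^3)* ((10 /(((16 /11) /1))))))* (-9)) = 6930315 /446639072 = 0.02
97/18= 5.39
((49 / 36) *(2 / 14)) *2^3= 14 / 9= 1.56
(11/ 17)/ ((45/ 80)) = 176/ 153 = 1.15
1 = 1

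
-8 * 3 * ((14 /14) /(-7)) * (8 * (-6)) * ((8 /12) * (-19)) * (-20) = -291840 /7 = -41691.43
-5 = -5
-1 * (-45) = 45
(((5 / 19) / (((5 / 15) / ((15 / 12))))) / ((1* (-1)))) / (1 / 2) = -75 / 38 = -1.97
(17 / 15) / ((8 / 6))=17 / 20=0.85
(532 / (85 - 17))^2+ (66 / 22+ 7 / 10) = 187583 / 2890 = 64.91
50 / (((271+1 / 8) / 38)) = 7.01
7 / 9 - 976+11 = -964.22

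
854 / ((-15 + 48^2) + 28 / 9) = 1098 / 2947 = 0.37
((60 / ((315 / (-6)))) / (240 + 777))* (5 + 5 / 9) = -400 / 64071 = -0.01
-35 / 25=-7 / 5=-1.40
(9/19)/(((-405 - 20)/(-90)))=162/1615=0.10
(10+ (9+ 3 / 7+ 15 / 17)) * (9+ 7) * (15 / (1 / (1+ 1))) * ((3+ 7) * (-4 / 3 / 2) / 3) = -7734400 / 357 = -21664.99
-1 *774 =-774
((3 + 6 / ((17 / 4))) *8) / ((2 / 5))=1500 / 17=88.24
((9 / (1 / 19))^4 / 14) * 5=4275180405 / 14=305370028.93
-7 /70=-1 /10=-0.10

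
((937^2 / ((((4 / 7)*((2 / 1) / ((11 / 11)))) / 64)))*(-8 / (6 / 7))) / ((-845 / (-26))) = -2753310784 / 195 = -14119542.48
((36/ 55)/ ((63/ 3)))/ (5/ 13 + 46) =0.00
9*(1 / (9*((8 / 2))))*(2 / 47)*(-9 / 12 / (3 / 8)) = -1 / 47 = -0.02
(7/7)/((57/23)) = 23/57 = 0.40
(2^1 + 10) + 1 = 13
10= 10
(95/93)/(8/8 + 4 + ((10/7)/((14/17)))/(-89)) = 82859/403992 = 0.21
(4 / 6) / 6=1 / 9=0.11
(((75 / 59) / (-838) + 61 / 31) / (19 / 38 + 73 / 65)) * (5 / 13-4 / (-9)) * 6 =2923227890 / 485100183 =6.03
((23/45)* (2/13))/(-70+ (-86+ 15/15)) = -46/90675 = -0.00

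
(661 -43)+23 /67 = 41429 /67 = 618.34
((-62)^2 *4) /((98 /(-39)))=-299832 /49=-6119.02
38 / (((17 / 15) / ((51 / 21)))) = 570 / 7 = 81.43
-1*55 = -55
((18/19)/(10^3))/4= 9/38000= 0.00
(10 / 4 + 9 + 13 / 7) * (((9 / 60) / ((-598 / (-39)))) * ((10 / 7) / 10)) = 1683 / 90160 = 0.02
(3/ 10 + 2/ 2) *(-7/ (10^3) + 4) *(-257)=-13340613/ 10000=-1334.06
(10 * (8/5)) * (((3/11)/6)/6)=0.12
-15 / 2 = -7.50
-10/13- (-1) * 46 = 588/13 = 45.23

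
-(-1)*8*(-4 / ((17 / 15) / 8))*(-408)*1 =92160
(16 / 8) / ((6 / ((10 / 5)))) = 2 / 3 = 0.67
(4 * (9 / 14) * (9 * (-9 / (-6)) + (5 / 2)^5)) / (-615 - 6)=-0.46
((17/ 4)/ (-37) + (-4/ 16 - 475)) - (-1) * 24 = -33401/ 74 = -451.36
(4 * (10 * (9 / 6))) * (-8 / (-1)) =480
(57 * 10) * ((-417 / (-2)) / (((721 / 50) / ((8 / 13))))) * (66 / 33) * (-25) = -2376900000 / 9373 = -253590.10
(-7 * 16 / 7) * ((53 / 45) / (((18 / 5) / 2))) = -848 / 81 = -10.47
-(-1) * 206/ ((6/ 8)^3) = 13184/ 27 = 488.30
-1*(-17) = 17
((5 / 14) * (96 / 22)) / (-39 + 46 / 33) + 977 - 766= 1832597 / 8687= 210.96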